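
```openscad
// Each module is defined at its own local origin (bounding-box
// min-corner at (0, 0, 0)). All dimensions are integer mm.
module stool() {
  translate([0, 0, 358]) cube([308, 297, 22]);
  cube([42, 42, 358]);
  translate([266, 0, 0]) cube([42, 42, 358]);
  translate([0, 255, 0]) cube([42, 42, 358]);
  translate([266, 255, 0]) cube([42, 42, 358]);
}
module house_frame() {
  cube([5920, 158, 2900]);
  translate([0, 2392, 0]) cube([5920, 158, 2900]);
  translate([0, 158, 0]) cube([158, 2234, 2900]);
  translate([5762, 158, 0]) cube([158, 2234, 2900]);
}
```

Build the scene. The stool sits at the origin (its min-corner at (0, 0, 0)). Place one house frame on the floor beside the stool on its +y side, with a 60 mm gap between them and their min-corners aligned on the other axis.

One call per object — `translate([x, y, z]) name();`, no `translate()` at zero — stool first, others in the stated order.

stool();
translate([0, 357, 0]) house_frame();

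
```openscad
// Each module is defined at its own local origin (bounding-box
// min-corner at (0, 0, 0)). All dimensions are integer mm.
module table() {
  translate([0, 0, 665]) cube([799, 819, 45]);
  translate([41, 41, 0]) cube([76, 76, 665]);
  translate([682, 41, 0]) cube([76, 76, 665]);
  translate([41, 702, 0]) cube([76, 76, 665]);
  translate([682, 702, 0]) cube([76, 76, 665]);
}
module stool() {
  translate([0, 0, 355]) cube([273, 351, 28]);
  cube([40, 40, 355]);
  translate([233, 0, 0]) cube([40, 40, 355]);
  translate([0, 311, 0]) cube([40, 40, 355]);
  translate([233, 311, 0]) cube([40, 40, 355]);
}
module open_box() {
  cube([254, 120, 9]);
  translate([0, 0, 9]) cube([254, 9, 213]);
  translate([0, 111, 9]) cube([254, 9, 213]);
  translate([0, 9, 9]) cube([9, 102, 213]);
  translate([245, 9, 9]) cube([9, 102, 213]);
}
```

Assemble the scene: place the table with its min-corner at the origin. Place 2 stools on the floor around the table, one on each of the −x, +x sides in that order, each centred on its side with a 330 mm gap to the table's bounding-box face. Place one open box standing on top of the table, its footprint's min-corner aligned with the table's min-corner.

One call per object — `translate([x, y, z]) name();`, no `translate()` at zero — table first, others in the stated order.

table();
translate([-603, 234, 0]) stool();
translate([1129, 234, 0]) stool();
translate([0, 0, 710]) open_box();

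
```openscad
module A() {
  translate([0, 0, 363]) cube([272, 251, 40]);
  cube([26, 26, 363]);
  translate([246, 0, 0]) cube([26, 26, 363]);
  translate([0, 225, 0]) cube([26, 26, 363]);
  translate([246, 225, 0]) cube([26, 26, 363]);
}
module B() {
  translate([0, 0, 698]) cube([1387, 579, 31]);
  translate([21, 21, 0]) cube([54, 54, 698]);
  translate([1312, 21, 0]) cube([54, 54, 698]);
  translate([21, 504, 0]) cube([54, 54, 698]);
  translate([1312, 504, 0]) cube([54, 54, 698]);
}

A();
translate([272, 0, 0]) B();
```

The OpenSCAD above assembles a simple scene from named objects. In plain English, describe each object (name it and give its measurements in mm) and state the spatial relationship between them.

A is a simple wooden stool: a rectangular seat 272 mm (x) by 251 mm (y), 40 mm thick, top face at z = 403 mm, on four square legs, each 26×26 mm in cross-section. The legs rest on z = 0, each flush with a corner of the seat.

B is a table: top 1387 mm (x) × 579 mm (y), 31 mm thick, upper face at z = 729 mm, on four 54×54 mm square legs, each inset 21 mm from the nearest pair of top edges, running from z = 0 to the bottom of the top.

The table is against the stool's +x side, with their −y faces flush.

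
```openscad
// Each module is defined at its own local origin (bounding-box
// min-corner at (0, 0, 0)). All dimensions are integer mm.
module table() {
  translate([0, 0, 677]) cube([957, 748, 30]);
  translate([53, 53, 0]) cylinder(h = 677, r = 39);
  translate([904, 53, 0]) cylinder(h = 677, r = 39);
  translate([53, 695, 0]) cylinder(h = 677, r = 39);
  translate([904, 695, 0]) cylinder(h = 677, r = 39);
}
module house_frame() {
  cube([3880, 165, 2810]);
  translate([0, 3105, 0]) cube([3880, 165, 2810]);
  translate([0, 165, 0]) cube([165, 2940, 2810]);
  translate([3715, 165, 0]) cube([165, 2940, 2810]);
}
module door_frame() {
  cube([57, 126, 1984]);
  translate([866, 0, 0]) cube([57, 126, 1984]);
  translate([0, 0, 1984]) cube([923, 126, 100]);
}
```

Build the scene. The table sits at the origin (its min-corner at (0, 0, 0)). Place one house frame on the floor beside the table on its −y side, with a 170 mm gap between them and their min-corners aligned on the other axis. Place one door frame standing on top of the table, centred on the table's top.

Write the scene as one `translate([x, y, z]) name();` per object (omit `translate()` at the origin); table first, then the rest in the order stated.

table();
translate([0, -3440, 0]) house_frame();
translate([17, 311, 707]) door_frame();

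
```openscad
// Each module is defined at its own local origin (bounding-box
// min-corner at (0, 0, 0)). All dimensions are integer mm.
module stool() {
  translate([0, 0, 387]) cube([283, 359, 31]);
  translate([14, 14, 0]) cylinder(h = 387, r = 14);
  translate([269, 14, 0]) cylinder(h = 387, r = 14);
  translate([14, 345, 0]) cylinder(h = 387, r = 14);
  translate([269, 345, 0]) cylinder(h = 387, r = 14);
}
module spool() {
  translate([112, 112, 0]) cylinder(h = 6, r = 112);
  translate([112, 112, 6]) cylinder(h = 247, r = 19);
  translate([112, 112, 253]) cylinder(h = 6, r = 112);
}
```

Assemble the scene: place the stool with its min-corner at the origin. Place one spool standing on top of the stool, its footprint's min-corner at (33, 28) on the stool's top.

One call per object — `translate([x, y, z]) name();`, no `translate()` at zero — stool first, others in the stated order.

stool();
translate([33, 28, 418]) spool();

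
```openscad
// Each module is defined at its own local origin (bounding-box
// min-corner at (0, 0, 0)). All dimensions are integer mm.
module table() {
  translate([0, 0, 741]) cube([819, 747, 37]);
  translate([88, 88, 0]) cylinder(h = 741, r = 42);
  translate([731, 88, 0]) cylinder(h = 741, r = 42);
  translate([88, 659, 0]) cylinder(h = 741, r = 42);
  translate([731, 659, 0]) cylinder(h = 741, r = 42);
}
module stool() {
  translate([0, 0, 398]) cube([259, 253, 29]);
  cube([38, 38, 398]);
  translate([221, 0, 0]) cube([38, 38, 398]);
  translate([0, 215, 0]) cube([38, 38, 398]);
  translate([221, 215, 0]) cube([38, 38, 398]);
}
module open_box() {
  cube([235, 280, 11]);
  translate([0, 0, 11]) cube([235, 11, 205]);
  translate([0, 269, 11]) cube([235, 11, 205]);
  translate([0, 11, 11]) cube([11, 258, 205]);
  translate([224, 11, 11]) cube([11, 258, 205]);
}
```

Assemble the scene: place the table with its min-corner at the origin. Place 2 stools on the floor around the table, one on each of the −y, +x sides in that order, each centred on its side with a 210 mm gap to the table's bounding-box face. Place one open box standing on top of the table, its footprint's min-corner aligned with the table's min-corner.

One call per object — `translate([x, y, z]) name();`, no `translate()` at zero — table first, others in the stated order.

table();
translate([280, -463, 0]) stool();
translate([1029, 247, 0]) stool();
translate([0, 0, 778]) open_box();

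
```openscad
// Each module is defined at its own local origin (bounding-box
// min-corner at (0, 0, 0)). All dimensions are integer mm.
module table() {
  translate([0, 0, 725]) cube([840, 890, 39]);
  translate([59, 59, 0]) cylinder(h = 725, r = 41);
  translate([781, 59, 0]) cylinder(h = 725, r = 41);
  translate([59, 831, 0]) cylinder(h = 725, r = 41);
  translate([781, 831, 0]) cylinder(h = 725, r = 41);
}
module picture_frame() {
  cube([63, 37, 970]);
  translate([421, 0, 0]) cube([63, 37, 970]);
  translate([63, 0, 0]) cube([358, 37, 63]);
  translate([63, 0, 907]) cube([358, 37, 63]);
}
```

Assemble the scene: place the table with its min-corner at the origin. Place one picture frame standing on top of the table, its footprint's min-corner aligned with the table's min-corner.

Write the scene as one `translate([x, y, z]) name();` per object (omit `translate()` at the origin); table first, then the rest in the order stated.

table();
translate([0, 0, 764]) picture_frame();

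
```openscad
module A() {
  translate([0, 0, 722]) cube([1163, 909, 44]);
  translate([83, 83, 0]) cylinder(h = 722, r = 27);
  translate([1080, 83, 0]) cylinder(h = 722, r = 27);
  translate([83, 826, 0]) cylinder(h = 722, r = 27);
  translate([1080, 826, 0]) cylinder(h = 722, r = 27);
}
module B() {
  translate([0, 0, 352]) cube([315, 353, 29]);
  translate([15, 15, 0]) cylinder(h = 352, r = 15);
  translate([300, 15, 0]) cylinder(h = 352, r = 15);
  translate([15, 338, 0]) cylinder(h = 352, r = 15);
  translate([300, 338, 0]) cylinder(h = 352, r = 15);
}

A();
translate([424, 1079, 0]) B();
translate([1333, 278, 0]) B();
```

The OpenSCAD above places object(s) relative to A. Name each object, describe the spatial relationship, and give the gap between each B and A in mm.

A is a table. B is a stool. Two stools sit around the table at the +y, +x sides. The gap between each stool and the table is 170 mm.

Each stool's nearest face is 170 mm from the table's bounding box.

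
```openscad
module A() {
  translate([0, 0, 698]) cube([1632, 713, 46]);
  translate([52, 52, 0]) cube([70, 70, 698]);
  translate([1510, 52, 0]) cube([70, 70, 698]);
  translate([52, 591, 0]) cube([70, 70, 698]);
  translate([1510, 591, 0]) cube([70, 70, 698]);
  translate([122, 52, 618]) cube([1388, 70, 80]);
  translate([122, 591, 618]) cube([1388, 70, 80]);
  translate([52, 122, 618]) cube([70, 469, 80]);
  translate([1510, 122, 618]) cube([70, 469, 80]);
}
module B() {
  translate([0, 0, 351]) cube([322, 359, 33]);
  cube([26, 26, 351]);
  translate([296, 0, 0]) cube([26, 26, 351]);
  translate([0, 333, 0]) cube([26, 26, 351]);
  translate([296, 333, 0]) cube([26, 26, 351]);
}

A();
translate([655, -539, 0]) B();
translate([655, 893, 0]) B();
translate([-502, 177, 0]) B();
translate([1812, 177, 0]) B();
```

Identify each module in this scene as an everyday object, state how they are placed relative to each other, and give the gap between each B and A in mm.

Each stool's nearest face is 180 mm from the table's bounding box.

A is a table. B is a stool. Four stools sit around the table at the −y, +y, −x, +x sides. The gap between each stool and the table is 180 mm.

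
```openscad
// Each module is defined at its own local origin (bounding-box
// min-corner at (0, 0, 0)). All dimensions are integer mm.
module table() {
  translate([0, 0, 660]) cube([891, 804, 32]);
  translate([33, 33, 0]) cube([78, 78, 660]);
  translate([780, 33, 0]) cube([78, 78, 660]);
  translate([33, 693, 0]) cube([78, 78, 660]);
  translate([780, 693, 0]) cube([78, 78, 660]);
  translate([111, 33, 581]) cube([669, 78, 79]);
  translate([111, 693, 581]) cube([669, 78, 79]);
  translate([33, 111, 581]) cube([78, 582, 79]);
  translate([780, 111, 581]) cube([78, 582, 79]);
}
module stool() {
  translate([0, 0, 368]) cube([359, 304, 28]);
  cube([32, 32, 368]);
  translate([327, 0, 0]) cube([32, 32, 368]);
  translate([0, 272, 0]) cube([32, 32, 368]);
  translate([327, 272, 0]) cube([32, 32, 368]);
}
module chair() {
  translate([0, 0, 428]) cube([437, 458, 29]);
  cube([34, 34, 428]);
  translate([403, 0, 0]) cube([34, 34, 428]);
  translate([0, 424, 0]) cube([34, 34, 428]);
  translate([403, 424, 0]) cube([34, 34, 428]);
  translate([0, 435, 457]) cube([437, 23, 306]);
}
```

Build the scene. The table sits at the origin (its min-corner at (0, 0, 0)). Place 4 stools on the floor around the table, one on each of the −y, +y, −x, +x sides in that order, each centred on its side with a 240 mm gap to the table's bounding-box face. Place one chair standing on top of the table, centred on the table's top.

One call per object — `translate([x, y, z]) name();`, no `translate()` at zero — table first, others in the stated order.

table();
translate([266, -544, 0]) stool();
translate([266, 1044, 0]) stool();
translate([-599, 250, 0]) stool();
translate([1131, 250, 0]) stool();
translate([227, 173, 692]) chair();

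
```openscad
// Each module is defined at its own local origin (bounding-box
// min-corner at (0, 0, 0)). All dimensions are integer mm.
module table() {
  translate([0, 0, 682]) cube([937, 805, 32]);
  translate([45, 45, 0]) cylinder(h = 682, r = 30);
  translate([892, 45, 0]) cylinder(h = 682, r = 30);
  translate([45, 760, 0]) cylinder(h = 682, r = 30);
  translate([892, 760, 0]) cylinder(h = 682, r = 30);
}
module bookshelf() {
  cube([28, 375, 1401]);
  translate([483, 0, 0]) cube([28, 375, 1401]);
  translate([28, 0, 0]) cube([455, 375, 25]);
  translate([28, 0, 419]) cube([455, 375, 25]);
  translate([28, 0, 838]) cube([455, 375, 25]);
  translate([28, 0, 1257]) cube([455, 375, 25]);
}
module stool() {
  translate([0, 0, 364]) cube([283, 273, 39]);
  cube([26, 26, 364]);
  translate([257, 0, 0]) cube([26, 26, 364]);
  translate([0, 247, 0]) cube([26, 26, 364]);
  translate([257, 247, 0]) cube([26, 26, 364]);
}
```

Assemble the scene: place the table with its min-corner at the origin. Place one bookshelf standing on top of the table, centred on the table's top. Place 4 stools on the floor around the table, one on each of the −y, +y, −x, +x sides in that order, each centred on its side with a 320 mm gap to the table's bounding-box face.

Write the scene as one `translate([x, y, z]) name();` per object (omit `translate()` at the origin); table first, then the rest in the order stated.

table();
translate([213, 215, 714]) bookshelf();
translate([327, -593, 0]) stool();
translate([327, 1125, 0]) stool();
translate([-603, 266, 0]) stool();
translate([1257, 266, 0]) stool();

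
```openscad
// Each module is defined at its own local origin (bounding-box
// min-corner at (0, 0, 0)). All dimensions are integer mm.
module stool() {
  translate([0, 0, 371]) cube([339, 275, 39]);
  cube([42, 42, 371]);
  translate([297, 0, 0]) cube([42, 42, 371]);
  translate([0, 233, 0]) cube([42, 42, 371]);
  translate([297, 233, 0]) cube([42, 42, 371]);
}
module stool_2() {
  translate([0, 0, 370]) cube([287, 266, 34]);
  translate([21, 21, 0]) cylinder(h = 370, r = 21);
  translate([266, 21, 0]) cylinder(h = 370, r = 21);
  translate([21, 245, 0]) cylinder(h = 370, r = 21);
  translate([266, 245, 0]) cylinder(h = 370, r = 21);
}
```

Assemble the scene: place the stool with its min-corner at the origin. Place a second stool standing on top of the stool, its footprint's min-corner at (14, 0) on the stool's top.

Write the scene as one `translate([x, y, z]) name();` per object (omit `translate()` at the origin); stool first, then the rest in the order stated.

stool();
translate([14, 0, 410]) stool_2();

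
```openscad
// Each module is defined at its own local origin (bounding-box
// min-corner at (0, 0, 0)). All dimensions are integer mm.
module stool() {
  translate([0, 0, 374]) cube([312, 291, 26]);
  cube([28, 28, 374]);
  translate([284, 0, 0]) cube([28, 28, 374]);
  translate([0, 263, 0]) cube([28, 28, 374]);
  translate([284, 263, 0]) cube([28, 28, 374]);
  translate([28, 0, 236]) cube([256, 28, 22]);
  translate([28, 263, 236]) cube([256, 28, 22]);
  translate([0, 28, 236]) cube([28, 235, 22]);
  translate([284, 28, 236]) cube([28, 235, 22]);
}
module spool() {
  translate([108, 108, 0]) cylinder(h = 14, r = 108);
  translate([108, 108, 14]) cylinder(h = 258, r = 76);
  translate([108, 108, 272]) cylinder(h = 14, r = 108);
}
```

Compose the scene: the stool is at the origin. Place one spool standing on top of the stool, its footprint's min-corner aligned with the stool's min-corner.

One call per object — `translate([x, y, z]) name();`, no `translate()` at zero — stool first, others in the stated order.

stool();
translate([0, 0, 400]) spool();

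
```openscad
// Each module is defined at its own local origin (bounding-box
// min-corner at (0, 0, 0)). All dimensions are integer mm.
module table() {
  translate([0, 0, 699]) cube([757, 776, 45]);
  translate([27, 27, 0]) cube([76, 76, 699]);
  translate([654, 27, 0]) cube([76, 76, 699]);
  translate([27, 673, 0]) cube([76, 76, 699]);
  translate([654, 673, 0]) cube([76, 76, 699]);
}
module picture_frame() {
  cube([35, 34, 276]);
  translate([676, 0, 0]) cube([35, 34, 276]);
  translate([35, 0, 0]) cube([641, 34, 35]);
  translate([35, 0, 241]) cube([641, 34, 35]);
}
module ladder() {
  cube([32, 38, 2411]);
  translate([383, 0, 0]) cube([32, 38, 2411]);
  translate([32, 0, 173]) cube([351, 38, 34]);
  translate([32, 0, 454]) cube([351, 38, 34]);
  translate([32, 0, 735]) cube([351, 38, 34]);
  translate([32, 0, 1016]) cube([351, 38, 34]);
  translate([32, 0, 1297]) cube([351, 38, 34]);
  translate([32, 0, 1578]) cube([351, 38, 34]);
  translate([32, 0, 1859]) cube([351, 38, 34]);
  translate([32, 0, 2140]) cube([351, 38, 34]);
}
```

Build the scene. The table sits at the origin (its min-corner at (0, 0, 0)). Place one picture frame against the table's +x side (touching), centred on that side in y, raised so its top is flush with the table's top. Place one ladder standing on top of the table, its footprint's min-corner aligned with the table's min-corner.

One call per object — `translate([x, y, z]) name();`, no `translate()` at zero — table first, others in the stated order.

table();
translate([757, 371, 468]) picture_frame();
translate([0, 0, 744]) ladder();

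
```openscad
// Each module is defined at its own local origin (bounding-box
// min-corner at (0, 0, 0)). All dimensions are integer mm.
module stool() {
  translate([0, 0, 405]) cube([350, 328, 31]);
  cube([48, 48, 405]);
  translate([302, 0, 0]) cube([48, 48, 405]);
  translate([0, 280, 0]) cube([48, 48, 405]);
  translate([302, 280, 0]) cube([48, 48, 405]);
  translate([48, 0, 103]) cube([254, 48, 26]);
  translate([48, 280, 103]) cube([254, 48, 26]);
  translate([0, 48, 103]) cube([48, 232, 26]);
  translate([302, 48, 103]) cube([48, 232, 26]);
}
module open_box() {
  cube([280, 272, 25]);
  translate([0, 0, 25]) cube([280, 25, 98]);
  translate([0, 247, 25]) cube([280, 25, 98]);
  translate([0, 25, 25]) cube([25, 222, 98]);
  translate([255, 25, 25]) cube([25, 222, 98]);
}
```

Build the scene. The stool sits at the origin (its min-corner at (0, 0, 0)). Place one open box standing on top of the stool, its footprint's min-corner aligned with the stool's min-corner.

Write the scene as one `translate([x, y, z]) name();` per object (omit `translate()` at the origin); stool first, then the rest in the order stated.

stool();
translate([0, 0, 436]) open_box();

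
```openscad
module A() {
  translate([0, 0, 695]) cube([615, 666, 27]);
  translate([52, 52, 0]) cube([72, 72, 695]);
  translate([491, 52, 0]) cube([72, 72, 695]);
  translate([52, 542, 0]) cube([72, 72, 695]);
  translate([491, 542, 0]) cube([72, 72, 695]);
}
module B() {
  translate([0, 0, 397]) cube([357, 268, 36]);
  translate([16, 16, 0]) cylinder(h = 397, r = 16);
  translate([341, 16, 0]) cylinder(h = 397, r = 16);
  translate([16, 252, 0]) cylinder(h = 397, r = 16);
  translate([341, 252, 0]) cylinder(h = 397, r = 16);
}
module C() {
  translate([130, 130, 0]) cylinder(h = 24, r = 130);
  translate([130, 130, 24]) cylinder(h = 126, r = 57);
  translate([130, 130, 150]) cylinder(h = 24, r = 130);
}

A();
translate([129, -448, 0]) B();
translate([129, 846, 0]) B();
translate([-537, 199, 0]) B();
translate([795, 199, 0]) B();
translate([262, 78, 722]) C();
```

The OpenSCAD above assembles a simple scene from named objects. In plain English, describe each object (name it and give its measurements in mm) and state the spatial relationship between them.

A is a table with a 615×666 mm rectangular top, 27 mm thick, top surface at z = 722 mm, supported by four 72×72 mm square legs, each inset 52 mm from the nearest pair of top edges, running from the floor.

B is a simple wooden stool: a rectangular seat 357 mm (x) by 268 mm (y), 36 mm thick, top face at z = 433 mm, on four round legs, each 32 mm in diameter. The legs rest on z = 0, each leg's axis is inset half a diameter from the nearest pair of seat edges (so the leg's bounding box is flush with the corner).

C is a spool: two coaxial disc flanges of radius 130 mm and thickness 24 mm, joined by a core cylinder of radius 57 mm and height 126 mm. The lower flange rests on z = 0 and the three cylinders share a vertical axis.

Four stools sit around the table at the −y, +y, −x, +x sides. The spool is on top of the table.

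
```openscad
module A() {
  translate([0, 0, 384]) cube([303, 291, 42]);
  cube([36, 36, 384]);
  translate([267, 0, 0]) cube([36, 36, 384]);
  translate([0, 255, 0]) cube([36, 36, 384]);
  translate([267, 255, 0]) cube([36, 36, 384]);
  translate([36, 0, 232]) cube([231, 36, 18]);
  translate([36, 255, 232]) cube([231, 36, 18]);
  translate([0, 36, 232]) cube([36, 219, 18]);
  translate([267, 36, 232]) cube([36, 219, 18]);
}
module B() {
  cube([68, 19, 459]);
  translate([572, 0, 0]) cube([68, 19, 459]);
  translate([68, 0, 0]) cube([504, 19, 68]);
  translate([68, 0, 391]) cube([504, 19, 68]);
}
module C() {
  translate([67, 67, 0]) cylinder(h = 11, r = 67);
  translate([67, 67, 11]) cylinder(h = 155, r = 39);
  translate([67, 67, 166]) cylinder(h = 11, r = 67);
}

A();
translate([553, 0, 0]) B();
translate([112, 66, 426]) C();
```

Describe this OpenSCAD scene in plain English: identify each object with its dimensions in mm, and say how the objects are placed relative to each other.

A is a four-legged stool. The seat is 303×291 mm, 42 mm thick, top at z = 426 mm. It stands on four square legs, each 36×36 mm in cross-section, from z = 0 to the seat underside, each flush with a corner of the seat. Four stretchers, 36 mm wide and 18 mm tall, connect adjacent legs with their undersides at z = 232 mm, each running between the inner faces of the legs it joins and aligned with the legs' outer faces on the other axis.

B is a picture frame with a 504×323 mm rectangular opening (x by z) and a uniform 68 mm border on every side. Frame depth is 19 mm along y. It is built from two vertical stiles running the full outside height and two horizontal rails spanning the gap between the stiles.

C is a spool: two coaxial disc flanges of radius 67 mm and thickness 11 mm, joined by a core cylinder of radius 39 mm and height 155 mm. The lower flange rests on z = 0 and the three cylinders share a vertical axis.

The picture frame is on the floor beside the stool on its +x side. The spool is on top of the stool.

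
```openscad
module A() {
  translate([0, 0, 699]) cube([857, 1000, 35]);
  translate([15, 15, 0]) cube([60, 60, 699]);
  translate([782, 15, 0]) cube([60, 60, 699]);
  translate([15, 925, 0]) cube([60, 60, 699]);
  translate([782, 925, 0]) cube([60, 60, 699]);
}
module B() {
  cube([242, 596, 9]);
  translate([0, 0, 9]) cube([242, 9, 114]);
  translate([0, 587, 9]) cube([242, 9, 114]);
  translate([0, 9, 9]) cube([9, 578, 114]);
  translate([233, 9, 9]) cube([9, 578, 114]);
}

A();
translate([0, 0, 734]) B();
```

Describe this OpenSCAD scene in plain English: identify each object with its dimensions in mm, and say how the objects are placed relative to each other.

A is a table with a 857×1000 mm rectangular top, 35 mm thick, top surface at z = 734 mm, supported by four 60×60 mm square legs, each inset 15 mm from the nearest pair of top edges, running from the floor.

B is an open-topped rectangular box: outside dimensions 242×596×123 mm, with a uniform wall and base thickness of 9 mm. The base is a full 242×596 slab on the floor; four walls sit on top of the base. The front and back walls (the −y and +y sides) span the full width; the two side walls fit between them.

The open box is on top of the table.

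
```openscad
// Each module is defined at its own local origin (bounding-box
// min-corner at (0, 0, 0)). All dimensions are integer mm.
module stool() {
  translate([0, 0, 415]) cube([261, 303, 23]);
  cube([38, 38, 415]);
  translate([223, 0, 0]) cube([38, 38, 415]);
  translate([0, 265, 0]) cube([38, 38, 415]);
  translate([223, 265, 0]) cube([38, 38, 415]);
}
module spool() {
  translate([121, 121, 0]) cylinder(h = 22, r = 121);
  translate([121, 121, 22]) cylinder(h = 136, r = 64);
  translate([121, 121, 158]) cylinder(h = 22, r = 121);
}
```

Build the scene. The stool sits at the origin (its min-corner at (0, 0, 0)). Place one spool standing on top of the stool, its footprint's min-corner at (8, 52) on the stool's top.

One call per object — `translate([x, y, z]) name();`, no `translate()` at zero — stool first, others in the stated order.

stool();
translate([8, 52, 438]) spool();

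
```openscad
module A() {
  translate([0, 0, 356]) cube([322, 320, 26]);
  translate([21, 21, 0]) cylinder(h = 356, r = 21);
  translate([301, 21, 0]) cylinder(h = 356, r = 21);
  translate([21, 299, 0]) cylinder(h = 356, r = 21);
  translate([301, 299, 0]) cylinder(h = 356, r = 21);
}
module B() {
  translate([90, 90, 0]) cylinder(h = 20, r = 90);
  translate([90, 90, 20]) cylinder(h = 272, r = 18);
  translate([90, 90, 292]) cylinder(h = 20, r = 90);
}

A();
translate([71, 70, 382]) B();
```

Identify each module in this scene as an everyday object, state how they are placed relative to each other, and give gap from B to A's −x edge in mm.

A is a stool. B is a spool. The spool is on top of the stool, centred. The gap from the spool to the stool's −x edge is 71 mm.

The spool's min-x is at 71; the stool's min-x is 0; gap = 71 mm.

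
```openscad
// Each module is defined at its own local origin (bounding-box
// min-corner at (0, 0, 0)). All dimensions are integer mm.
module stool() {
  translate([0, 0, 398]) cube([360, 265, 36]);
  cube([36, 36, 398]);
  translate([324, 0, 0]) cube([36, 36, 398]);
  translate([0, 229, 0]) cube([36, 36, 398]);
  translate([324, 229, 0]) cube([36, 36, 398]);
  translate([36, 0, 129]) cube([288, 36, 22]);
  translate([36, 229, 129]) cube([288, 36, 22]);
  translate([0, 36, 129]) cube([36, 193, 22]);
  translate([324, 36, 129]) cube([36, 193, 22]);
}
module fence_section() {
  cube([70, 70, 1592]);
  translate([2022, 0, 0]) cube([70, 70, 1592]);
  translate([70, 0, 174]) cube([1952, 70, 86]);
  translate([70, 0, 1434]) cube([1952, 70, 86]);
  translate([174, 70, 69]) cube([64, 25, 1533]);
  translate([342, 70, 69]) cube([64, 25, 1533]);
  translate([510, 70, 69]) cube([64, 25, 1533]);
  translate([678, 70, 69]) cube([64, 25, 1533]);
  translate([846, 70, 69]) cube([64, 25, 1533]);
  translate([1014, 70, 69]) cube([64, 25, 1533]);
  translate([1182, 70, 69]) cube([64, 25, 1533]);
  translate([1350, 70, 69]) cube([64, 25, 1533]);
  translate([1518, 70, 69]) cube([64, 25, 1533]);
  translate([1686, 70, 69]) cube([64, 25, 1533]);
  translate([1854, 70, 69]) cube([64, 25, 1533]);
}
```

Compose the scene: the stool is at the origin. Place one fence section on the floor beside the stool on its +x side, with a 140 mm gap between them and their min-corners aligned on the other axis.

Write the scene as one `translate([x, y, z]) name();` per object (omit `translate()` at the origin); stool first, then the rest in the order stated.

stool();
translate([500, 0, 0]) fence_section();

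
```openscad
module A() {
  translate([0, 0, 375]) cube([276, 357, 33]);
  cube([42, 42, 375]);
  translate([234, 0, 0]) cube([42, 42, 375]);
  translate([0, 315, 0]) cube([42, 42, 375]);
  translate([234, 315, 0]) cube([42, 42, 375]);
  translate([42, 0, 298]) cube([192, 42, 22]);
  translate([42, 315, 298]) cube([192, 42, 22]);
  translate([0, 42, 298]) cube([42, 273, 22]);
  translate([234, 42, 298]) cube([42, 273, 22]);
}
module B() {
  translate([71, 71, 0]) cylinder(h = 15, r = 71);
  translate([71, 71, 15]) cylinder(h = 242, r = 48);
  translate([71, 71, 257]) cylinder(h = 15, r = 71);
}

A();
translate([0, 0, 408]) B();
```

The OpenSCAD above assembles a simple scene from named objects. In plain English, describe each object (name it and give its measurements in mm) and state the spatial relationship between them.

A is a four-legged stool. The seat is 276×357 mm, 33 mm thick, top at z = 408 mm. It stands on four square legs, each 42×42 mm in cross-section, from z = 0 to the seat underside, each flush with a corner of the seat. Four stretchers, 42 mm wide and 22 mm tall, connect adjacent legs with their undersides at z = 298 mm, each running between the inner faces of the legs it joins and aligned with the legs' outer faces on the other axis.

B is a spool: two coaxial disc flanges of radius 71 mm and thickness 15 mm, joined by a core cylinder of radius 48 mm and height 242 mm. The lower flange rests on z = 0 and the three cylinders share a vertical axis.

The spool is on top of the stool.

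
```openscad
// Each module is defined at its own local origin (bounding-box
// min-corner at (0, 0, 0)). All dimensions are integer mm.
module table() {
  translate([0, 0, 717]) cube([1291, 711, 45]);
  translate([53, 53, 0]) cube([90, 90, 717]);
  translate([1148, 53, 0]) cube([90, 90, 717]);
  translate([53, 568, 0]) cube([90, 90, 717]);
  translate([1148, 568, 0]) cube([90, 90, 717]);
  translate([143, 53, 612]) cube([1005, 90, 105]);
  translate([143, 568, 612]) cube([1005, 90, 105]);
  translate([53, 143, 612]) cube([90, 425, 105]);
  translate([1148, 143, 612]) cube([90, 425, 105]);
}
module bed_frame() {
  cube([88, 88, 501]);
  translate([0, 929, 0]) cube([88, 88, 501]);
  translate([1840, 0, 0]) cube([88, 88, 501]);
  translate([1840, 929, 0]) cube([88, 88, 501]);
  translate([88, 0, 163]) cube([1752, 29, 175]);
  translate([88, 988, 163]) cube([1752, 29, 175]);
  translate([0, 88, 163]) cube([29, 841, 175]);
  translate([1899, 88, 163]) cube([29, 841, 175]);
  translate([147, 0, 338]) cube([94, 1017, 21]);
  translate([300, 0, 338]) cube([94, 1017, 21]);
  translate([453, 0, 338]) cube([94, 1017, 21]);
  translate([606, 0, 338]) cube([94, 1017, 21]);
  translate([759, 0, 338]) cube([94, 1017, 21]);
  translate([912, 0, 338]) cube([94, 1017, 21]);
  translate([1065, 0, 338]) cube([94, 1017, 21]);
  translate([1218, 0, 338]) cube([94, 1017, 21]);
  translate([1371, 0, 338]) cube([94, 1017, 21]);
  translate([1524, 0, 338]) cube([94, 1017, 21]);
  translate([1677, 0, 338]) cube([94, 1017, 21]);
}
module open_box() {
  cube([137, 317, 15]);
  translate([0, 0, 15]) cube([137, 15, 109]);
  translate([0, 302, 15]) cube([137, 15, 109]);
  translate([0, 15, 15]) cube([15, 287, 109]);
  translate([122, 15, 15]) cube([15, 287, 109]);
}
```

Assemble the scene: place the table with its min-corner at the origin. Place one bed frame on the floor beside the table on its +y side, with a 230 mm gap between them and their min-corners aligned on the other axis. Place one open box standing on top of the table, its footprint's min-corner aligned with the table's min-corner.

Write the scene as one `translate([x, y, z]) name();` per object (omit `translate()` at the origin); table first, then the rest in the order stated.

table();
translate([0, 941, 0]) bed_frame();
translate([0, 0, 762]) open_box();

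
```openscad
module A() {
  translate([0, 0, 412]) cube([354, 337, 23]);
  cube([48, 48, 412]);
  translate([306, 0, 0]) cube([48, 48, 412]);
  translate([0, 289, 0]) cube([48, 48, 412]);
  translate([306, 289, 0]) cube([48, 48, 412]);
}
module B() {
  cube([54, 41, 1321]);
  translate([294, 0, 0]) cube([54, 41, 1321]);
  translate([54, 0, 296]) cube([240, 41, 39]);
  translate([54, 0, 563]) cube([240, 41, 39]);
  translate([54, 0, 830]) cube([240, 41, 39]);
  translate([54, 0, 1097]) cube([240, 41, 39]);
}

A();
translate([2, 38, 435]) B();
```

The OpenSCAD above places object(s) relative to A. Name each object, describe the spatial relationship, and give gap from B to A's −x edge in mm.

A is a stool. B is a ladder. The ladder is on top of the stool. The gap from the ladder to the stool's −x edge is 2 mm.

The ladder's min-x is at 2; the stool's min-x is 0; gap = 2 mm.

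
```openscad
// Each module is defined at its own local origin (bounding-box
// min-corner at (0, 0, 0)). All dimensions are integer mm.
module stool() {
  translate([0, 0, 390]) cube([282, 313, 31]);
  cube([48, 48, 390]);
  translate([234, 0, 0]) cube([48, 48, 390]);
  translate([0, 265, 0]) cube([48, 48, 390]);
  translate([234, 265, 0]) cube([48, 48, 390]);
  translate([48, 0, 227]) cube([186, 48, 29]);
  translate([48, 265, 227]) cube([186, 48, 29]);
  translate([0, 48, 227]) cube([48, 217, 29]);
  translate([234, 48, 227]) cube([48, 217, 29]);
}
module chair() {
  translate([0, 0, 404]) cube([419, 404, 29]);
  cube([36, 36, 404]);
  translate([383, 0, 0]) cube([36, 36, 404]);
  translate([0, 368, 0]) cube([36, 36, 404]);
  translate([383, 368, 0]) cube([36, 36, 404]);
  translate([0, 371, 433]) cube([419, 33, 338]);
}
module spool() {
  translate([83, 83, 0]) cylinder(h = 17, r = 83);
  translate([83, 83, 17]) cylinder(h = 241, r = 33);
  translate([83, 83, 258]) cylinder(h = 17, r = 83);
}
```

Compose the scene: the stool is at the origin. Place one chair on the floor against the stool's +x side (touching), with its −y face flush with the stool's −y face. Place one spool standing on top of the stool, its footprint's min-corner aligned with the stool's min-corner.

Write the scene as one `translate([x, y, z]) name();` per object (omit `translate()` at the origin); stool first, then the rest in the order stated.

stool();
translate([282, 0, 0]) chair();
translate([0, 0, 421]) spool();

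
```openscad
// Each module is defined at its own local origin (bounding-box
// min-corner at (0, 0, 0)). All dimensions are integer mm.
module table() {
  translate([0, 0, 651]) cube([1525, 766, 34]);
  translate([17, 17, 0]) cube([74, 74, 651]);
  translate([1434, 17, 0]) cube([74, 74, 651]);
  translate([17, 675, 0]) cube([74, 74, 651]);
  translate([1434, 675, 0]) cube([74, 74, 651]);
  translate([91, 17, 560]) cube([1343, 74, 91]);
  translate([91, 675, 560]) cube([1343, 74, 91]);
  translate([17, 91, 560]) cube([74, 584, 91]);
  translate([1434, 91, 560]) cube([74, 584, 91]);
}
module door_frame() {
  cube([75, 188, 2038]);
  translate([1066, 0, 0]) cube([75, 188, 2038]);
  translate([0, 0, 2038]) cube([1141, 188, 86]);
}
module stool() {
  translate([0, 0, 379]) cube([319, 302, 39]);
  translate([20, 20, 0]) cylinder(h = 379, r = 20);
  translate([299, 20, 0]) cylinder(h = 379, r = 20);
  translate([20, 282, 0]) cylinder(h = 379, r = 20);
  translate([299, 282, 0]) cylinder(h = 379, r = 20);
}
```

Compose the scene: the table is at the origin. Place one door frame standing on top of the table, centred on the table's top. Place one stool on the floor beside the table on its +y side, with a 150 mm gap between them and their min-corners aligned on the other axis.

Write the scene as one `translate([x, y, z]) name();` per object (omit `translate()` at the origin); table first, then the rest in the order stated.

table();
translate([192, 289, 685]) door_frame();
translate([0, 916, 0]) stool();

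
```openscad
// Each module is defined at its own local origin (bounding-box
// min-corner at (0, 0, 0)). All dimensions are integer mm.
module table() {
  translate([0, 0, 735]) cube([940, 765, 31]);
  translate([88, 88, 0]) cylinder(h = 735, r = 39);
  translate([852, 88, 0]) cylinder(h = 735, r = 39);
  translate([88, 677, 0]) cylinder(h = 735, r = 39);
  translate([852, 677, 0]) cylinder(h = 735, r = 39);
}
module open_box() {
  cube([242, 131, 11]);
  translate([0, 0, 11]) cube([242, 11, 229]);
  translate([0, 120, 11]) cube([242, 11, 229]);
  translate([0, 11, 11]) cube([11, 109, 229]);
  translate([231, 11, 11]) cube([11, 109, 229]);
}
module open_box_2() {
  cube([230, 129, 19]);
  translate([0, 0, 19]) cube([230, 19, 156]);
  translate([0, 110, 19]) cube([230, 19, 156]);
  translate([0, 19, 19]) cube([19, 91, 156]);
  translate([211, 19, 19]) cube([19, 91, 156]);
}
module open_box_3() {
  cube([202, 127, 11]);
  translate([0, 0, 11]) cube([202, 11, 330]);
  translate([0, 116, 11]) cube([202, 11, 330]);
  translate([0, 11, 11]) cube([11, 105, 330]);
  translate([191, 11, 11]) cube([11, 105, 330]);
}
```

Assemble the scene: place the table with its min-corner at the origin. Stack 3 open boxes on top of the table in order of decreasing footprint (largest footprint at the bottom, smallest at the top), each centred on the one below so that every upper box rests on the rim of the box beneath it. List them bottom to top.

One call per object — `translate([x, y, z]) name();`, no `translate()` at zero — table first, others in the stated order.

table();
translate([349, 317, 766]) open_box();
translate([355, 318, 1006]) open_box_2();
translate([369, 319, 1181]) open_box_3();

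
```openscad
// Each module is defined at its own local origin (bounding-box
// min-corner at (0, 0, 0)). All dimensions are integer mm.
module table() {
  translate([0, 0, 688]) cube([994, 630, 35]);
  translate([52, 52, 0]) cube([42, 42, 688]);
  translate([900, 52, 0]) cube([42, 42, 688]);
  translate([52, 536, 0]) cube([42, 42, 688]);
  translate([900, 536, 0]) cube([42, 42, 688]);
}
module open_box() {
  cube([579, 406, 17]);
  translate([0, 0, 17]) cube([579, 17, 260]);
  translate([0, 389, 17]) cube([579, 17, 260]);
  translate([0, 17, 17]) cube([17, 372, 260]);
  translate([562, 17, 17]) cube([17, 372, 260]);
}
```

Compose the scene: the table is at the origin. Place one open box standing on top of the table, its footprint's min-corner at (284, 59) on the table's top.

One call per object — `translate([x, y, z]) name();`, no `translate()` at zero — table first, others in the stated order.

table();
translate([284, 59, 723]) open_box();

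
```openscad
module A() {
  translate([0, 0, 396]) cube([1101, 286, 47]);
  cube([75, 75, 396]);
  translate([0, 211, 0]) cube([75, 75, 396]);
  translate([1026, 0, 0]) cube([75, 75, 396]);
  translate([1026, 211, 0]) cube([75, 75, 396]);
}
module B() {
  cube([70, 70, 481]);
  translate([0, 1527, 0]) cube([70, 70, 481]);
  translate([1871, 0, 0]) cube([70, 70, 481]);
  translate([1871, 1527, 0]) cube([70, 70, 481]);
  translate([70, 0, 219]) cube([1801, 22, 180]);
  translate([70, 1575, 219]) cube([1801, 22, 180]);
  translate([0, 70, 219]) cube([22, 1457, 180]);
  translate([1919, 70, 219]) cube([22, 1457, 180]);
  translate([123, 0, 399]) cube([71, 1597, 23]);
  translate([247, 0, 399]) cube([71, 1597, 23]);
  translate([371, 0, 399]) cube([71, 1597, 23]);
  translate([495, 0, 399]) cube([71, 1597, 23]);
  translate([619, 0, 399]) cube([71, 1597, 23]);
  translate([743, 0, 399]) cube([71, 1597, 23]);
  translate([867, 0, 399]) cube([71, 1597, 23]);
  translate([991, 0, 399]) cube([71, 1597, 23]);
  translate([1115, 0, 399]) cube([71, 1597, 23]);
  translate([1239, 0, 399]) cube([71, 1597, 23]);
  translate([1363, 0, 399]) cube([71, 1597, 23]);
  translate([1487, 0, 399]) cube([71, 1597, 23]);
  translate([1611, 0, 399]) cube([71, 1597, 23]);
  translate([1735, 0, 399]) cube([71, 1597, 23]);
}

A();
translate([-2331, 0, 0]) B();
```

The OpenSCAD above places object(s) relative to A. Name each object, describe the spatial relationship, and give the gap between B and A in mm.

The bed frame's nearest face is 390 mm from the bench's −x face.

A is a bench. B is a bed frame. The bed frame is on the floor beside the bench on its −x side. The gap between the bed frame and the bench is 390 mm.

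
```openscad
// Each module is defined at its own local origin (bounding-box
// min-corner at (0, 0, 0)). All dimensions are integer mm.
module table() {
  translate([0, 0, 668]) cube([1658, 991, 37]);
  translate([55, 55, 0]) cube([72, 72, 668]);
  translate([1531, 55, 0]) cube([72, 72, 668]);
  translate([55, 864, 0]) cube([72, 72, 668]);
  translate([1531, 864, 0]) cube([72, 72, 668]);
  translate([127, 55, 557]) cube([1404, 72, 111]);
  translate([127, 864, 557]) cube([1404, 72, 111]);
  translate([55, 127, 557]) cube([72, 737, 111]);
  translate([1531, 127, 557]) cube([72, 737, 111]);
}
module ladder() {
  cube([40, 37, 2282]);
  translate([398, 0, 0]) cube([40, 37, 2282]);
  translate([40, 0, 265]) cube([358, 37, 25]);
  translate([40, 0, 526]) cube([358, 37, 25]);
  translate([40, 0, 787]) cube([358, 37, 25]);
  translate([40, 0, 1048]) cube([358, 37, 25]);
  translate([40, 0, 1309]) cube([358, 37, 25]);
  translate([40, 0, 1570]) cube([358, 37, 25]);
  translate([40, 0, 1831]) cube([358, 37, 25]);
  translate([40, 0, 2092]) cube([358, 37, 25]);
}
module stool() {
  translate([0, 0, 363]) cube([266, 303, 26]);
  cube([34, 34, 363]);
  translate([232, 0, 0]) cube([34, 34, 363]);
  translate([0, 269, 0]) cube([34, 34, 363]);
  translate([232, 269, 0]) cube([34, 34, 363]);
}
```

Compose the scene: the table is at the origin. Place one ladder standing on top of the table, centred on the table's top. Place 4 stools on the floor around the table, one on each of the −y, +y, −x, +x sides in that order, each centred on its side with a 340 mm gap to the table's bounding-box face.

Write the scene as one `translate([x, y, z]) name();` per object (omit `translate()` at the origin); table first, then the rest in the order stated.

table();
translate([610, 477, 705]) ladder();
translate([696, -643, 0]) stool();
translate([696, 1331, 0]) stool();
translate([-606, 344, 0]) stool();
translate([1998, 344, 0]) stool();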